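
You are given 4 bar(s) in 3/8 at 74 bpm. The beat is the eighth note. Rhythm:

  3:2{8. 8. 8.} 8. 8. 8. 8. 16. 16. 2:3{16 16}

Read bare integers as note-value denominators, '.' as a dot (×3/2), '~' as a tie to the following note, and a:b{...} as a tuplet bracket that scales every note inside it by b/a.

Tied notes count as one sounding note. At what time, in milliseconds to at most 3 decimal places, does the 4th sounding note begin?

note 4 onset = 3b = 2432.432ms

1. 0.0ms @ 0 + 810.811ms (1)
2. 810.811ms @ 1 + 810.811ms (1)
3. 1621.622ms @ 2 + 810.811ms (1)
4. 2432.432ms @ 3 + 1216.216ms (3/2)
5. 3648.649ms @ 9/2 + 1216.216ms (3/2)
6. 4864.865ms @ 6 + 1216.216ms (3/2)
7. 6081.081ms @ 15/2 + 1216.216ms (3/2)
8. 7297.297ms @ 9 + 608.108ms (3/4)
9. 7905.405ms @ 39/4 + 608.108ms (3/4)
10. 8513.514ms @ 21/2 + 608.108ms (3/4)
11. 9121.622ms @ 45/4 + 608.108ms (3/4)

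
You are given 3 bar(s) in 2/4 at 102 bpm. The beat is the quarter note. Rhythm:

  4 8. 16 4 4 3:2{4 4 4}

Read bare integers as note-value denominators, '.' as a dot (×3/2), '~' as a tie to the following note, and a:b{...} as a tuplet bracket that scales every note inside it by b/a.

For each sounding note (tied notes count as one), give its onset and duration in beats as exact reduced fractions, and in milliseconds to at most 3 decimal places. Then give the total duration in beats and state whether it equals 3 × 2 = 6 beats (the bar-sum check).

1) 0.0ms=0b +588.235ms=1b
2) 588.235ms=1b +441.176ms=3/4b
3) 1029.412ms=7/4b +147.059ms=1/4b
4) 1176.471ms=2b +588.235ms=1b
5) 1764.706ms=3b +588.235ms=1b
6) 2352.941ms=4b +392.157ms=2/3b
7) 2745.098ms=14/3b +392.157ms=2/3b
8) 3137.255ms=16/3b +392.157ms=2/3b
Σ=6b of 6 (102bpm 2/4) — PASS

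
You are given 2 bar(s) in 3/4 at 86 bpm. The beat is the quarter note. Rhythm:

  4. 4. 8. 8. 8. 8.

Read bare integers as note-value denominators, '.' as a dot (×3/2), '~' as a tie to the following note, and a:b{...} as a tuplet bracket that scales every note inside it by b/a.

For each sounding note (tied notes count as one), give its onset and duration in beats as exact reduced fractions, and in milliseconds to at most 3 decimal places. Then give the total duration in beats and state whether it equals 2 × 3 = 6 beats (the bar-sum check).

1) 0.0ms=0b +1046.512ms=3/2b
2) 1046.512ms=3/2b +1046.512ms=3/2b
3) 2093.023ms=3b +523.256ms=3/4b
4) 2616.279ms=15/4b +523.256ms=3/4b
5) 3139.535ms=9/2b +523.256ms=3/4b
6) 3662.791ms=21/4b +523.256ms=3/4b
Σ=6b of 6 (86bpm 3/4) — PASS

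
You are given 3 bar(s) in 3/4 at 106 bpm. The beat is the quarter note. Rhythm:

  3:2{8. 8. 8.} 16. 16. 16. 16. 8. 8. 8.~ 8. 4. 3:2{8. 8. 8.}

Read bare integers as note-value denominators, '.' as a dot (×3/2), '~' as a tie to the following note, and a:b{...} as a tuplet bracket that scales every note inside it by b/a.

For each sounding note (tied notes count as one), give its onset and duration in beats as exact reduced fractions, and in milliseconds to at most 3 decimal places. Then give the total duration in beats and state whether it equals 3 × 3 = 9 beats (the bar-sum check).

1) 0.0ms=0b +283.019ms=1/2b
2) 283.019ms=1/2b +283.019ms=1/2b
3) 566.038ms=1b +283.019ms=1/2b
4) 849.057ms=3/2b +212.264ms=3/8b
5) 1061.321ms=15/8b +212.264ms=3/8b
6) 1273.585ms=9/4b +212.264ms=3/8b
7) 1485.849ms=21/8b +212.264ms=3/8b
8) 1698.113ms=3b +424.528ms=3/4b
9) 2122.642ms=15/4b +424.528ms=3/4b
10) 2547.17ms=9/2b +849.057ms=3/2b
11) 3396.226ms=6b +849.057ms=3/2b
12) 4245.283ms=15/2b +283.019ms=1/2b
13) 4528.302ms=8b +283.019ms=1/2b
14) 4811.321ms=17/2b +283.019ms=1/2b
Σ=9b of 9 (106bpm 3/4) — PASS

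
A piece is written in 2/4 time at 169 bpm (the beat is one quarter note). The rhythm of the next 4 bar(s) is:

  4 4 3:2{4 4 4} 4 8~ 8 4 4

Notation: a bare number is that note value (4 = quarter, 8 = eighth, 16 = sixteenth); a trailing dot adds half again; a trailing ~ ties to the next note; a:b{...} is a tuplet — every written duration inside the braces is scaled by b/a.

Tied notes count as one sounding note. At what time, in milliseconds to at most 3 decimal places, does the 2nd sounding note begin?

note 2 onset = 1b = 355.03ms

1. 0.0ms @ 0 + 355.03ms (1)
2. 355.03ms @ 1 + 355.03ms (1)
3. 710.059ms @ 2 + 236.686ms (2/3)
4. 946.746ms @ 8/3 + 236.686ms (2/3)
5. 1183.432ms @ 10/3 + 236.686ms (2/3)
6. 1420.118ms @ 4 + 355.03ms (1)
7. 1775.148ms @ 5 + 355.03ms (1)
8. 2130.178ms @ 6 + 355.03ms (1)
9. 2485.207ms @ 7 + 355.03ms (1)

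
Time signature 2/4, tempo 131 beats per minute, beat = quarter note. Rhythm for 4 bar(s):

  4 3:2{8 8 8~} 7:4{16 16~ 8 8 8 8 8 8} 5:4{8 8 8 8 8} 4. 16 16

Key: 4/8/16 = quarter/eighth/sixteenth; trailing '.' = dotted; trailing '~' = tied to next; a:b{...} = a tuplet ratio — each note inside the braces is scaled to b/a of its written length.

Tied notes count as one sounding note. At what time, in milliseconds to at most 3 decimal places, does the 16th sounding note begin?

note 16 onset = 6b = 2748.092ms

1. 0.0ms @ 0 + 458.015ms (1)
2. 458.015ms @ 1 + 152.672ms (1/3)
3. 610.687ms @ 4/3 + 152.672ms (1/3)
4. 763.359ms @ 5/3 + 218.103ms (10/21)
5. 981.461ms @ 15/7 + 196.292ms (3/7)
6. 1177.754ms @ 18/7 + 130.862ms (2/7)
7. 1308.615ms @ 20/7 + 130.862ms (2/7)
8. 1439.477ms @ 22/7 + 130.862ms (2/7)
9. 1570.338ms @ 24/7 + 130.862ms (2/7)
10. 1701.2ms @ 26/7 + 130.862ms (2/7)
11. 1832.061ms @ 4 + 183.206ms (2/5)
12. 2015.267ms @ 22/5 + 183.206ms (2/5)
13. 2198.473ms @ 24/5 + 183.206ms (2/5)
14. 2381.679ms @ 26/5 + 183.206ms (2/5)
15. 2564.885ms @ 28/5 + 183.206ms (2/5)
16. 2748.092ms @ 6 + 687.023ms (3/2)
17. 3435.115ms @ 15/2 + 114.504ms (1/4)
18. 3549.618ms @ 31/4 + 114.504ms (1/4)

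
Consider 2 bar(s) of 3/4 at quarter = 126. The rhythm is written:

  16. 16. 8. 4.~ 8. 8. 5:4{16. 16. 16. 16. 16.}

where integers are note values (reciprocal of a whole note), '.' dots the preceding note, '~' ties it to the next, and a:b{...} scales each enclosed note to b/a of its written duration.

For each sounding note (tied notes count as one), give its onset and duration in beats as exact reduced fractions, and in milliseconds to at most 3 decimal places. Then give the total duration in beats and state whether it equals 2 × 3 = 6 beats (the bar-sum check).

1) 0.0ms=0b +178.571ms=3/8b
2) 178.571ms=3/8b +178.571ms=3/8b
3) 357.143ms=3/4b +357.143ms=3/4b
4) 714.286ms=3/2b +1071.429ms=9/4b
5) 1785.714ms=15/4b +357.143ms=3/4b
6) 2142.857ms=9/2b +142.857ms=3/10b
7) 2285.714ms=24/5b +142.857ms=3/10b
8) 2428.571ms=51/10b +142.857ms=3/10b
9) 2571.429ms=27/5b +142.857ms=3/10b
10) 2714.286ms=57/10b +142.857ms=3/10b
Σ=6b of 6 (126bpm 3/4) — PASS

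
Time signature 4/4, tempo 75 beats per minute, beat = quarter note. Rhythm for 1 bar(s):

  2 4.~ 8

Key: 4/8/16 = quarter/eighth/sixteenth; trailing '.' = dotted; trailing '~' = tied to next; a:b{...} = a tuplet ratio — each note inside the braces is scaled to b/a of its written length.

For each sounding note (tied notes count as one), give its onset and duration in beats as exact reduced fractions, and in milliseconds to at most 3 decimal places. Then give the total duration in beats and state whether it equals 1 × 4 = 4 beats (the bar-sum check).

1) 0.0ms=0b +1600.0ms=2b
2) 1600.0ms=2b +1600.0ms=2b
Σ=4b of 4 (75bpm 4/4) — PASS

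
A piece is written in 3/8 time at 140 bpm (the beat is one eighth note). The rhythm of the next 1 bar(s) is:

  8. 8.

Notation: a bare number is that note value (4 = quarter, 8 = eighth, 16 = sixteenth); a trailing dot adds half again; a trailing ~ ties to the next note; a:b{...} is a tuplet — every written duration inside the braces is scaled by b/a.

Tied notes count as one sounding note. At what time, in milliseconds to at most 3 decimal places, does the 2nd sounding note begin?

note 2 onset = 3/2b = 642.857ms

1. 0.0ms @ 0 + 642.857ms (3/2)
2. 642.857ms @ 3/2 + 642.857ms (3/2)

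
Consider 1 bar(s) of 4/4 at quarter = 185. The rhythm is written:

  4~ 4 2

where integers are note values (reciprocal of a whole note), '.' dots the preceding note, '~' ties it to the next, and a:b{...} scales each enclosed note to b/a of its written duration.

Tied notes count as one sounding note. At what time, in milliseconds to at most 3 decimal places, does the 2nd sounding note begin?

note 2 onset = 2b = 648.649ms

1. 0.0ms @ 0 + 648.649ms (2)
2. 648.649ms @ 2 + 648.649ms (2)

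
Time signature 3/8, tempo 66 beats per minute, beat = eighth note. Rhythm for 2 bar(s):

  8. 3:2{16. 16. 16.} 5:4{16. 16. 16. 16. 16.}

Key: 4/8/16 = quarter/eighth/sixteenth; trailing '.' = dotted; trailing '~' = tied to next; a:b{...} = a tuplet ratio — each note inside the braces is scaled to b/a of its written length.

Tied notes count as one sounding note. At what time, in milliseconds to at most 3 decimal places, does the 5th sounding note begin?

1. 0.0ms @ 0 + 1363.636ms (3/2)
2. 1363.636ms @ 3/2 + 454.545ms (1/2)
3. 1818.182ms @ 2 + 454.545ms (1/2)
4. 2272.727ms @ 5/2 + 454.545ms (1/2)
5. 2727.273ms @ 3 + 545.455ms (3/5)
6. 3272.727ms @ 18/5 + 545.455ms (3/5)
7. 3818.182ms @ 21/5 + 545.455ms (3/5)
8. 4363.636ms @ 24/5 + 545.455ms (3/5)
9. 4909.091ms @ 27/5 + 545.455ms (3/5)

note 5 onset = 3b = 2727.273ms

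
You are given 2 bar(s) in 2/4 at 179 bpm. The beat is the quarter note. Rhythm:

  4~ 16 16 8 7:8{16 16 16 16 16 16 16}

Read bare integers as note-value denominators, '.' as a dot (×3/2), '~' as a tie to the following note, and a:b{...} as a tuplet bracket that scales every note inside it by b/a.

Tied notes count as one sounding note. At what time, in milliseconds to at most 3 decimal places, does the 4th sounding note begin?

note 4 onset = 2b = 670.391ms

1. 0.0ms @ 0 + 418.994ms (5/4)
2. 418.994ms @ 5/4 + 83.799ms (1/4)
3. 502.793ms @ 3/2 + 167.598ms (1/2)
4. 670.391ms @ 2 + 95.77ms (2/7)
5. 766.161ms @ 16/7 + 95.77ms (2/7)
6. 861.931ms @ 18/7 + 95.77ms (2/7)
7. 957.702ms @ 20/7 + 95.77ms (2/7)
8. 1053.472ms @ 22/7 + 95.77ms (2/7)
9. 1149.242ms @ 24/7 + 95.77ms (2/7)
10. 1245.012ms @ 26/7 + 95.77ms (2/7)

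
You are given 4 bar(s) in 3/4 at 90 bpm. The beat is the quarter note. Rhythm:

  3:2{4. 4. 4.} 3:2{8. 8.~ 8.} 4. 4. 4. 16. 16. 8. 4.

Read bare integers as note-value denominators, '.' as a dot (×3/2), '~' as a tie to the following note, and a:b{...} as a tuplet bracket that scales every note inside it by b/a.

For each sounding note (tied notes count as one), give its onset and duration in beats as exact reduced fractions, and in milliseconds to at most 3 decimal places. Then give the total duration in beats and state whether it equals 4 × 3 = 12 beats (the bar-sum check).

1) 0.0ms=0b +666.667ms=1b
2) 666.667ms=1b +666.667ms=1b
3) 1333.333ms=2b +666.667ms=1b
4) 2000.0ms=3b +333.333ms=1/2b
5) 2333.333ms=7/2b +666.667ms=1b
6) 3000.0ms=9/2b +1000.0ms=3/2b
7) 4000.0ms=6b +1000.0ms=3/2b
8) 5000.0ms=15/2b +1000.0ms=3/2b
9) 6000.0ms=9b +250.0ms=3/8b
10) 6250.0ms=75/8b +250.0ms=3/8b
11) 6500.0ms=39/4b +500.0ms=3/4b
12) 7000.0ms=21/2b +1000.0ms=3/2b
Σ=12b of 12 (90bpm 3/4) — PASS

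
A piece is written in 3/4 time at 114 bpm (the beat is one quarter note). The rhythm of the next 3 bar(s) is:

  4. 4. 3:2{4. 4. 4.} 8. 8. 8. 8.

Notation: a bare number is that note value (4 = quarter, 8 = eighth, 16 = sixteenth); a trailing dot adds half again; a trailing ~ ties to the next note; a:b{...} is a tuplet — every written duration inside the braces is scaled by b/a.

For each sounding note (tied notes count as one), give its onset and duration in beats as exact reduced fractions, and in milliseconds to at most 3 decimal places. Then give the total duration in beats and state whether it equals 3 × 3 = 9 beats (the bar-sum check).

1) 0.0ms=0b +789.474ms=3/2b
2) 789.474ms=3/2b +789.474ms=3/2b
3) 1578.947ms=3b +526.316ms=1b
4) 2105.263ms=4b +526.316ms=1b
5) 2631.579ms=5b +526.316ms=1b
6) 3157.895ms=6b +394.737ms=3/4b
7) 3552.632ms=27/4b +394.737ms=3/4b
8) 3947.368ms=15/2b +394.737ms=3/4b
9) 4342.105ms=33/4b +394.737ms=3/4b
Σ=9b of 9 (114bpm 3/4) — PASS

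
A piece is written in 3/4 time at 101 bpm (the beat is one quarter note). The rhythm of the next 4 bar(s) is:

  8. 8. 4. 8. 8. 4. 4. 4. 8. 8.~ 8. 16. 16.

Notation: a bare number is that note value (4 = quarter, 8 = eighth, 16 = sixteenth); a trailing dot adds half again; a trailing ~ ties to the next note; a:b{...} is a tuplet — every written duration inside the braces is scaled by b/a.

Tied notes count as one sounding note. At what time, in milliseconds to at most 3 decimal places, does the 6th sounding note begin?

note 6 onset = 9/2b = 2673.267ms

1. 0.0ms @ 0 + 445.545ms (3/4)
2. 445.545ms @ 3/4 + 445.545ms (3/4)
3. 891.089ms @ 3/2 + 891.089ms (3/2)
4. 1782.178ms @ 3 + 445.545ms (3/4)
5. 2227.723ms @ 15/4 + 445.545ms (3/4)
6. 2673.267ms @ 9/2 + 891.089ms (3/2)
7. 3564.356ms @ 6 + 891.089ms (3/2)
8. 4455.446ms @ 15/2 + 891.089ms (3/2)
9. 5346.535ms @ 9 + 445.545ms (3/4)
10. 5792.079ms @ 39/4 + 891.089ms (3/2)
11. 6683.168ms @ 45/4 + 222.772ms (3/8)
12. 6905.941ms @ 93/8 + 222.772ms (3/8)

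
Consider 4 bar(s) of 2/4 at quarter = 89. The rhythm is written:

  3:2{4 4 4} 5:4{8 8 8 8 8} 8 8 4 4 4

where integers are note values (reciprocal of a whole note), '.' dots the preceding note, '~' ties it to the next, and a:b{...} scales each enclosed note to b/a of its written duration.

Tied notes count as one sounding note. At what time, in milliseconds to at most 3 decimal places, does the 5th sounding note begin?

note 5 onset = 12/5b = 1617.978ms

1. 0.0ms @ 0 + 449.438ms (2/3)
2. 449.438ms @ 2/3 + 449.438ms (2/3)
3. 898.876ms @ 4/3 + 449.438ms (2/3)
4. 1348.315ms @ 2 + 269.663ms (2/5)
5. 1617.978ms @ 12/5 + 269.663ms (2/5)
6. 1887.64ms @ 14/5 + 269.663ms (2/5)
7. 2157.303ms @ 16/5 + 269.663ms (2/5)
8. 2426.966ms @ 18/5 + 269.663ms (2/5)
9. 2696.629ms @ 4 + 337.079ms (1/2)
10. 3033.708ms @ 9/2 + 337.079ms (1/2)
11. 3370.787ms @ 5 + 674.157ms (1)
12. 4044.944ms @ 6 + 674.157ms (1)
13. 4719.101ms @ 7 + 674.157ms (1)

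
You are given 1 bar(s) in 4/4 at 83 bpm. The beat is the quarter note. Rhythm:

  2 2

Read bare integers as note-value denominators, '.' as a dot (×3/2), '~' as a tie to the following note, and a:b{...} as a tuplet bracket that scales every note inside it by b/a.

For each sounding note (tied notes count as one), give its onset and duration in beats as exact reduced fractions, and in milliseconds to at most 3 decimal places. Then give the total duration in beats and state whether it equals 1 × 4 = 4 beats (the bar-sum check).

1) 0.0ms=0b +1445.783ms=2b
2) 1445.783ms=2b +1445.783ms=2b
Σ=4b of 4 (83bpm 4/4) — PASS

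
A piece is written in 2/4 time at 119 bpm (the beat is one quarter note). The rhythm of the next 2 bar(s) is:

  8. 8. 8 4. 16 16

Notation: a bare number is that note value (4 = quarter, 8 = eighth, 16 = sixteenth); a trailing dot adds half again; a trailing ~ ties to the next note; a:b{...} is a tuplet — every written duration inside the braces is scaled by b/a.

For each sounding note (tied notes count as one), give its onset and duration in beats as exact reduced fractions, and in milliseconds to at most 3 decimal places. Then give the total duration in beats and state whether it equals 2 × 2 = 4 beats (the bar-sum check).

1) 0.0ms=0b +378.151ms=3/4b
2) 378.151ms=3/4b +378.151ms=3/4b
3) 756.303ms=3/2b +252.101ms=1/2b
4) 1008.403ms=2b +756.303ms=3/2b
5) 1764.706ms=7/2b +126.05ms=1/4b
6) 1890.756ms=15/4b +126.05ms=1/4b
Σ=4b of 4 (119bpm 2/4) — PASS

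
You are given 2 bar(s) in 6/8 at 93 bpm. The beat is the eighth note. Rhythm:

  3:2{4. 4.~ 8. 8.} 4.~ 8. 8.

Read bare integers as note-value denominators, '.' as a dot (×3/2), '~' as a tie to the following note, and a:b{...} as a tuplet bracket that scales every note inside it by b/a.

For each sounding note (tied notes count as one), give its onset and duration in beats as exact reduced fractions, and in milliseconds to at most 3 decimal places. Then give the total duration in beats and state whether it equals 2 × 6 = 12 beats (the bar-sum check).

1) 0.0ms=0b +1290.323ms=2b
2) 1290.323ms=2b +1935.484ms=3b
3) 3225.806ms=5b +645.161ms=1b
4) 3870.968ms=6b +2903.226ms=9/2b
5) 6774.194ms=21/2b +967.742ms=3/2b
Σ=12b of 12 (93bpm 6/8) — PASS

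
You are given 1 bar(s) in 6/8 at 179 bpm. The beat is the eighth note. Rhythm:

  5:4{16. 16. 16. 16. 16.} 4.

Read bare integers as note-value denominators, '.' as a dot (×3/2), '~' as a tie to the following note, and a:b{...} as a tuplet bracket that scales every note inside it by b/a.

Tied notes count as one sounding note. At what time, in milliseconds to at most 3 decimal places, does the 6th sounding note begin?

1. 0.0ms @ 0 + 201.117ms (3/5)
2. 201.117ms @ 3/5 + 201.117ms (3/5)
3. 402.235ms @ 6/5 + 201.117ms (3/5)
4. 603.352ms @ 9/5 + 201.117ms (3/5)
5. 804.469ms @ 12/5 + 201.117ms (3/5)
6. 1005.587ms @ 3 + 1005.587ms (3)

note 6 onset = 3b = 1005.587ms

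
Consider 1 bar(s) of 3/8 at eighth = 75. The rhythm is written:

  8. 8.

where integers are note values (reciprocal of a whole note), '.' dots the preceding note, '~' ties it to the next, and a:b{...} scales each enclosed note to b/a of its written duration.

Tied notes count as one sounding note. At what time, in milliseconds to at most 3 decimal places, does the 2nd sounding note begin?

1. 0.0ms @ 0 + 1200.0ms (3/2)
2. 1200.0ms @ 3/2 + 1200.0ms (3/2)

note 2 onset = 3/2b = 1200.0ms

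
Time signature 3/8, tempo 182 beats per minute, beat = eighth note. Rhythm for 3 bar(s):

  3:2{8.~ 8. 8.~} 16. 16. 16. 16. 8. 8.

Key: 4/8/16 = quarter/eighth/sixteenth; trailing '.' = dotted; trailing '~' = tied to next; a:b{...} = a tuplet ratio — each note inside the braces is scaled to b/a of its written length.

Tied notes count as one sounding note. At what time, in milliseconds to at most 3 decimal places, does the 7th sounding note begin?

note 7 onset = 15/2b = 2472.527ms

1. 0.0ms @ 0 + 659.341ms (2)
2. 659.341ms @ 2 + 576.923ms (7/4)
3. 1236.264ms @ 15/4 + 247.253ms (3/4)
4. 1483.516ms @ 9/2 + 247.253ms (3/4)
5. 1730.769ms @ 21/4 + 247.253ms (3/4)
6. 1978.022ms @ 6 + 494.505ms (3/2)
7. 2472.527ms @ 15/2 + 494.505ms (3/2)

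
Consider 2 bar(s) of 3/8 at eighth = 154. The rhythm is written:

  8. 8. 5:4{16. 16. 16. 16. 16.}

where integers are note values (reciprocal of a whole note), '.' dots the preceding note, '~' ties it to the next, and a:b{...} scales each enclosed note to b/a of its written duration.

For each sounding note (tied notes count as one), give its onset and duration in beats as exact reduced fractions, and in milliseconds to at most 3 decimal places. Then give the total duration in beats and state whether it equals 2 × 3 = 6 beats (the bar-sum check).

1) 0.0ms=0b +584.416ms=3/2b
2) 584.416ms=3/2b +584.416ms=3/2b
3) 1168.831ms=3b +233.766ms=3/5b
4) 1402.597ms=18/5b +233.766ms=3/5b
5) 1636.364ms=21/5b +233.766ms=3/5b
6) 1870.13ms=24/5b +233.766ms=3/5b
7) 2103.896ms=27/5b +233.766ms=3/5b
Σ=6b of 6 (154bpm 3/8) — PASS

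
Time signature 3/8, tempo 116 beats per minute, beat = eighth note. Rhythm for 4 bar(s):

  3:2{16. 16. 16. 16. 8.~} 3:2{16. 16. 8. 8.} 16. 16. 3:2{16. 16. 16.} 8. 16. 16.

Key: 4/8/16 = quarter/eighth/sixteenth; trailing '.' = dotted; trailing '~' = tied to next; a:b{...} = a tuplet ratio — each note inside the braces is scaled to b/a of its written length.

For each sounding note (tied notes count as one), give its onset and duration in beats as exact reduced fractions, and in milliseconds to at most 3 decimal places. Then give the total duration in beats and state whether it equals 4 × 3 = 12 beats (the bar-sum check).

1) 0.0ms=0b +258.621ms=1/2b
2) 258.621ms=1/2b +258.621ms=1/2b
3) 517.241ms=1b +258.621ms=1/2b
4) 775.862ms=3/2b +258.621ms=1/2b
5) 1034.483ms=2b +775.862ms=3/2b
6) 1810.345ms=7/2b +258.621ms=1/2b
7) 2068.966ms=4b +517.241ms=1b
8) 2586.207ms=5b +517.241ms=1b
9) 3103.448ms=6b +387.931ms=3/4b
10) 3491.379ms=27/4b +387.931ms=3/4b
11) 3879.31ms=15/2b +258.621ms=1/2b
12) 4137.931ms=8b +258.621ms=1/2b
13) 4396.552ms=17/2b +258.621ms=1/2b
14) 4655.172ms=9b +775.862ms=3/2b
15) 5431.034ms=21/2b +387.931ms=3/4b
16) 5818.966ms=45/4b +387.931ms=3/4b
Σ=12b of 12 (116bpm 3/8) — PASS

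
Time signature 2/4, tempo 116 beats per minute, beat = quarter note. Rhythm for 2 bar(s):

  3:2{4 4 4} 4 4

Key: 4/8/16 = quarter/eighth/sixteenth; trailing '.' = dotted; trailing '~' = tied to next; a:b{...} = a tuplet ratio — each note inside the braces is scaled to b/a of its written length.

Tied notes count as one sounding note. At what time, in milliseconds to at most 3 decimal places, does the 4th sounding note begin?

1. 0.0ms @ 0 + 344.828ms (2/3)
2. 344.828ms @ 2/3 + 344.828ms (2/3)
3. 689.655ms @ 4/3 + 344.828ms (2/3)
4. 1034.483ms @ 2 + 517.241ms (1)
5. 1551.724ms @ 3 + 517.241ms (1)

note 4 onset = 2b = 1034.483ms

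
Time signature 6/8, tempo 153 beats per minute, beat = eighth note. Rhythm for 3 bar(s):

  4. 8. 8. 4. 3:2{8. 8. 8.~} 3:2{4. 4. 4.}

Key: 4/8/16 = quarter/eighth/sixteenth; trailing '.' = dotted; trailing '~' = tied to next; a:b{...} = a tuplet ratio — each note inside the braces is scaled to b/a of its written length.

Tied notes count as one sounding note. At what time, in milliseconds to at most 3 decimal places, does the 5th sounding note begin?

note 5 onset = 9b = 3529.412ms

1. 0.0ms @ 0 + 1176.471ms (3)
2. 1176.471ms @ 3 + 588.235ms (3/2)
3. 1764.706ms @ 9/2 + 588.235ms (3/2)
4. 2352.941ms @ 6 + 1176.471ms (3)
5. 3529.412ms @ 9 + 392.157ms (1)
6. 3921.569ms @ 10 + 392.157ms (1)
7. 4313.725ms @ 11 + 1176.471ms (3)
8. 5490.196ms @ 14 + 784.314ms (2)
9. 6274.51ms @ 16 + 784.314ms (2)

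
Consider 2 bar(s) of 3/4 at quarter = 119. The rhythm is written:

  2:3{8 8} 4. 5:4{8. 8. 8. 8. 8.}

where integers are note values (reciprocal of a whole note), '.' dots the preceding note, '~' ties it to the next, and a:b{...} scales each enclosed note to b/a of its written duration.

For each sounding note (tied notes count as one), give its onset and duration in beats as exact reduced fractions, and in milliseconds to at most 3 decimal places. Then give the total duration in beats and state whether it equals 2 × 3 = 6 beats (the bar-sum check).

1) 0.0ms=0b +378.151ms=3/4b
2) 378.151ms=3/4b +378.151ms=3/4b
3) 756.303ms=3/2b +756.303ms=3/2b
4) 1512.605ms=3b +302.521ms=3/5b
5) 1815.126ms=18/5b +302.521ms=3/5b
6) 2117.647ms=21/5b +302.521ms=3/5b
7) 2420.168ms=24/5b +302.521ms=3/5b
8) 2722.689ms=27/5b +302.521ms=3/5b
Σ=6b of 6 (119bpm 3/4) — PASS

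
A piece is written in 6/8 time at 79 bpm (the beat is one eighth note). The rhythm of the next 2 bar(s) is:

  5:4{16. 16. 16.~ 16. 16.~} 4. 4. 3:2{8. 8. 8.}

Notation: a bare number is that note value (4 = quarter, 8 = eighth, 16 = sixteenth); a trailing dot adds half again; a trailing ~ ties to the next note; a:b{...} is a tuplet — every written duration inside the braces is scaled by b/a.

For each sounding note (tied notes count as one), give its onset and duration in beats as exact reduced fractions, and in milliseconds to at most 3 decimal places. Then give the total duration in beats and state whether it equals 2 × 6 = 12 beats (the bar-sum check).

1) 0.0ms=0b +455.696ms=3/5b
2) 455.696ms=3/5b +455.696ms=3/5b
3) 911.392ms=6/5b +911.392ms=6/5b
4) 1822.785ms=12/5b +2734.177ms=18/5b
5) 4556.962ms=6b +2278.481ms=3b
6) 6835.443ms=9b +759.494ms=1b
7) 7594.937ms=10b +759.494ms=1b
8) 8354.43ms=11b +759.494ms=1b
Σ=12b of 12 (79bpm 6/8) — PASS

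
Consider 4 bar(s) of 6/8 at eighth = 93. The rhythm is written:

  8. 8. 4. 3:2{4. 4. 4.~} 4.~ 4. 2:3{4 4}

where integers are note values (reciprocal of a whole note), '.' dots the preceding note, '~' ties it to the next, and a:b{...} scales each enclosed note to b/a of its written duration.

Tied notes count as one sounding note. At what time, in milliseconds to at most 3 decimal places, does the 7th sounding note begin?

1. 0.0ms @ 0 + 967.742ms (3/2)
2. 967.742ms @ 3/2 + 967.742ms (3/2)
3. 1935.484ms @ 3 + 1935.484ms (3)
4. 3870.968ms @ 6 + 1290.323ms (2)
5. 5161.29ms @ 8 + 1290.323ms (2)
6. 6451.613ms @ 10 + 5161.29ms (8)
7. 11612.903ms @ 18 + 1935.484ms (3)
8. 13548.387ms @ 21 + 1935.484ms (3)

note 7 onset = 18b = 11612.903ms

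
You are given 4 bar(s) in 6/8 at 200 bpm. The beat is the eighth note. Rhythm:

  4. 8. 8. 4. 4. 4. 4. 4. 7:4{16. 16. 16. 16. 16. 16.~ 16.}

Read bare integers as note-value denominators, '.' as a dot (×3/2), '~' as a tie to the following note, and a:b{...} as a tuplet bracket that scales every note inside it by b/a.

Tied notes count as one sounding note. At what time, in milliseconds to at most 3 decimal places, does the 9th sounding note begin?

1. 0.0ms @ 0 + 900.0ms (3)
2. 900.0ms @ 3 + 450.0ms (3/2)
3. 1350.0ms @ 9/2 + 450.0ms (3/2)
4. 1800.0ms @ 6 + 900.0ms (3)
5. 2700.0ms @ 9 + 900.0ms (3)
6. 3600.0ms @ 12 + 900.0ms (3)
7. 4500.0ms @ 15 + 900.0ms (3)
8. 5400.0ms @ 18 + 900.0ms (3)
9. 6300.0ms @ 21 + 128.571ms (3/7)
10. 6428.571ms @ 150/7 + 128.571ms (3/7)
11. 6557.143ms @ 153/7 + 128.571ms (3/7)
12. 6685.714ms @ 156/7 + 128.571ms (3/7)
13. 6814.286ms @ 159/7 + 128.571ms (3/7)
14. 6942.857ms @ 162/7 + 257.143ms (6/7)

note 9 onset = 21b = 6300.0ms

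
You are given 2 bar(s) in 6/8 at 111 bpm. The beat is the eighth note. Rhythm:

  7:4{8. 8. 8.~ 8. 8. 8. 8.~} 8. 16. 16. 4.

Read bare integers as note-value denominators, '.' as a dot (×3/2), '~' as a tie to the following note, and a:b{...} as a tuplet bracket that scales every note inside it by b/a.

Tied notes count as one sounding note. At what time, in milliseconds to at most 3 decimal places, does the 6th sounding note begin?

note 6 onset = 36/7b = 2779.923ms

1. 0.0ms @ 0 + 463.32ms (6/7)
2. 463.32ms @ 6/7 + 463.32ms (6/7)
3. 926.641ms @ 12/7 + 926.641ms (12/7)
4. 1853.282ms @ 24/7 + 463.32ms (6/7)
5. 2316.602ms @ 30/7 + 463.32ms (6/7)
6. 2779.923ms @ 36/7 + 1274.131ms (33/14)
7. 4054.054ms @ 15/2 + 405.405ms (3/4)
8. 4459.459ms @ 33/4 + 405.405ms (3/4)
9. 4864.865ms @ 9 + 1621.622ms (3)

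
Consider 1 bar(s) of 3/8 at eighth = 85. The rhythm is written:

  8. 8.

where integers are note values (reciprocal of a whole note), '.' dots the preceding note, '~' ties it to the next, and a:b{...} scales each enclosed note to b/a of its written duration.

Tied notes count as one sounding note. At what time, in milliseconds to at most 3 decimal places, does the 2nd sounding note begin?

note 2 onset = 3/2b = 1058.824ms

1. 0.0ms @ 0 + 1058.824ms (3/2)
2. 1058.824ms @ 3/2 + 1058.824ms (3/2)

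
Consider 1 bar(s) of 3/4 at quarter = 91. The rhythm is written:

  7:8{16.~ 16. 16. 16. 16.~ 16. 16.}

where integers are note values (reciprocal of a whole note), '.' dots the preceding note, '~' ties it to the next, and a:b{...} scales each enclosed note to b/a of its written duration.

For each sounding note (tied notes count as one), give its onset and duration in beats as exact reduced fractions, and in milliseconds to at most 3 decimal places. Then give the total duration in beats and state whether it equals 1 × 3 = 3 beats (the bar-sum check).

1) 0.0ms=0b +565.149ms=6/7b
2) 565.149ms=6/7b +282.575ms=3/7b
3) 847.724ms=9/7b +282.575ms=3/7b
4) 1130.298ms=12/7b +565.149ms=6/7b
5) 1695.447ms=18/7b +282.575ms=3/7b
Σ=3b of 3 (91bpm 3/4) — PASS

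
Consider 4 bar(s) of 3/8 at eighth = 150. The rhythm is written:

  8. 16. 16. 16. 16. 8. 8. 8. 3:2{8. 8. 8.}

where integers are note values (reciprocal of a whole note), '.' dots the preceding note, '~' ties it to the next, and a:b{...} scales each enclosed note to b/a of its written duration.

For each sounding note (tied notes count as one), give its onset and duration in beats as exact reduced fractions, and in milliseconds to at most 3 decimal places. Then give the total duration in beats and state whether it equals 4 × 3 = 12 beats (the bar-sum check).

1) 0.0ms=0b +600.0ms=3/2b
2) 600.0ms=3/2b +300.0ms=3/4b
3) 900.0ms=9/4b +300.0ms=3/4b
4) 1200.0ms=3b +300.0ms=3/4b
5) 1500.0ms=15/4b +300.0ms=3/4b
6) 1800.0ms=9/2b +600.0ms=3/2b
7) 2400.0ms=6b +600.0ms=3/2b
8) 3000.0ms=15/2b +600.0ms=3/2b
9) 3600.0ms=9b +400.0ms=1b
10) 4000.0ms=10b +400.0ms=1b
11) 4400.0ms=11b +400.0ms=1b
Σ=12b of 12 (150bpm 3/8) — PASS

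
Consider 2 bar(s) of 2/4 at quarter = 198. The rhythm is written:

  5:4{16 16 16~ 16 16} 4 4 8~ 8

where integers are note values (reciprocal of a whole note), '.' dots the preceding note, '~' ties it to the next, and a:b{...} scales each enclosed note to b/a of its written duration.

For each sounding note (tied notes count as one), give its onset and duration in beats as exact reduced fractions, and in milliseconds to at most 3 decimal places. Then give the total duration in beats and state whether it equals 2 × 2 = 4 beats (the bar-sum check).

1) 0.0ms=0b +60.606ms=1/5b
2) 60.606ms=1/5b +60.606ms=1/5b
3) 121.212ms=2/5b +121.212ms=2/5b
4) 242.424ms=4/5b +60.606ms=1/5b
5) 303.03ms=1b +303.03ms=1b
6) 606.061ms=2b +303.03ms=1b
7) 909.091ms=3b +303.03ms=1b
Σ=4b of 4 (198bpm 2/4) — PASS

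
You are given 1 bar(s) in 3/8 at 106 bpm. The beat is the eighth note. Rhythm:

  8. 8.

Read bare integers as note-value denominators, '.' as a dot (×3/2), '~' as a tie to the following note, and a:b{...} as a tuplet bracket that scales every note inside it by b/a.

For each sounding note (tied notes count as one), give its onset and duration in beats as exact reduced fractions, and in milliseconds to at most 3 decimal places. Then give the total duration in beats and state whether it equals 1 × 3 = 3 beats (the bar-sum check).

1) 0.0ms=0b +849.057ms=3/2b
2) 849.057ms=3/2b +849.057ms=3/2b
Σ=3b of 3 (106bpm 3/8) — PASS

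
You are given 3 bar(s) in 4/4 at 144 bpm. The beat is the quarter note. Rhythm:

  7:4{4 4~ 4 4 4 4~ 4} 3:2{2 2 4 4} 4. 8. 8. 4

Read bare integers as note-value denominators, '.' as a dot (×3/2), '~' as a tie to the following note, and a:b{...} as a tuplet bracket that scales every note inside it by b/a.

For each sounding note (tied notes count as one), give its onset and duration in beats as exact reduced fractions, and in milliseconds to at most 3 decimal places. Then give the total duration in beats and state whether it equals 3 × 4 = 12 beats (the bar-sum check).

1) 0.0ms=0b +238.095ms=4/7b
2) 238.095ms=4/7b +476.19ms=8/7b
3) 714.286ms=12/7b +238.095ms=4/7b
4) 952.381ms=16/7b +238.095ms=4/7b
5) 1190.476ms=20/7b +476.19ms=8/7b
6) 1666.667ms=4b +555.556ms=4/3b
7) 2222.222ms=16/3b +555.556ms=4/3b
8) 2777.778ms=20/3b +277.778ms=2/3b
9) 3055.556ms=22/3b +277.778ms=2/3b
10) 3333.333ms=8b +625.0ms=3/2b
11) 3958.333ms=19/2b +312.5ms=3/4b
12) 4270.833ms=41/4b +312.5ms=3/4b
13) 4583.333ms=11b +416.667ms=1b
Σ=12b of 12 (144bpm 4/4) — PASS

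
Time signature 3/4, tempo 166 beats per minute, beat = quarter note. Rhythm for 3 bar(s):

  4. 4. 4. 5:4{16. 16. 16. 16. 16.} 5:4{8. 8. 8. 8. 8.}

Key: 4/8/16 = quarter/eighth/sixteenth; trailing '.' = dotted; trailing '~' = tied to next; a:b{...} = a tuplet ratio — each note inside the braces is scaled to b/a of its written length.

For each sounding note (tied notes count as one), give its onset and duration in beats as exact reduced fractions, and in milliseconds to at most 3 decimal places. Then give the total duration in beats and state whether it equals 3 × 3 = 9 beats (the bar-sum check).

1) 0.0ms=0b +542.169ms=3/2b
2) 542.169ms=3/2b +542.169ms=3/2b
3) 1084.337ms=3b +542.169ms=3/2b
4) 1626.506ms=9/2b +108.434ms=3/10b
5) 1734.94ms=24/5b +108.434ms=3/10b
6) 1843.373ms=51/10b +108.434ms=3/10b
7) 1951.807ms=27/5b +108.434ms=3/10b
8) 2060.241ms=57/10b +108.434ms=3/10b
9) 2168.675ms=6b +216.867ms=3/5b
10) 2385.542ms=33/5b +216.867ms=3/5b
11) 2602.41ms=36/5b +216.867ms=3/5b
12) 2819.277ms=39/5b +216.867ms=3/5b
13) 3036.145ms=42/5b +216.867ms=3/5b
Σ=9b of 9 (166bpm 3/4) — PASS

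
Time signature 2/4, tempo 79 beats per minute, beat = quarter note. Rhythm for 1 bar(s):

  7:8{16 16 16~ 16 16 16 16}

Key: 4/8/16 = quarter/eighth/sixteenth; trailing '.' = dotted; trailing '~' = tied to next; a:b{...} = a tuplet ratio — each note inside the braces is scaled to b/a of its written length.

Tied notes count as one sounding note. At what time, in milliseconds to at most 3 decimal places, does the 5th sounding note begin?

note 5 onset = 10/7b = 1084.991ms

1. 0.0ms @ 0 + 216.998ms (2/7)
2. 216.998ms @ 2/7 + 216.998ms (2/7)
3. 433.996ms @ 4/7 + 433.996ms (4/7)
4. 867.993ms @ 8/7 + 216.998ms (2/7)
5. 1084.991ms @ 10/7 + 216.998ms (2/7)
6. 1301.989ms @ 12/7 + 216.998ms (2/7)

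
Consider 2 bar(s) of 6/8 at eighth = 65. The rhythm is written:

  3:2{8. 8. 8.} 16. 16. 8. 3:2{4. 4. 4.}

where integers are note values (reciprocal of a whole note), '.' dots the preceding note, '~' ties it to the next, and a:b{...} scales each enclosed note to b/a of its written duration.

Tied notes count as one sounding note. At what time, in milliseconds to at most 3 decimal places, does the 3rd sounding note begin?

note 3 onset = 2b = 1846.154ms

1. 0.0ms @ 0 + 923.077ms (1)
2. 923.077ms @ 1 + 923.077ms (1)
3. 1846.154ms @ 2 + 923.077ms (1)
4. 2769.231ms @ 3 + 692.308ms (3/4)
5. 3461.538ms @ 15/4 + 692.308ms (3/4)
6. 4153.846ms @ 9/2 + 1384.615ms (3/2)
7. 5538.462ms @ 6 + 1846.154ms (2)
8. 7384.615ms @ 8 + 1846.154ms (2)
9. 9230.769ms @ 10 + 1846.154ms (2)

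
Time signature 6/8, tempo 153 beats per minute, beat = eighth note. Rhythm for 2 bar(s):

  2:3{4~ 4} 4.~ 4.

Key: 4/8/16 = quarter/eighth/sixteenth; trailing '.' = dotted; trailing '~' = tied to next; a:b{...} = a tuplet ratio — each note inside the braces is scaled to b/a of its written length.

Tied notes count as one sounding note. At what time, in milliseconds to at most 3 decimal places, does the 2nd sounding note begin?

note 2 onset = 6b = 2352.941ms

1. 0.0ms @ 0 + 2352.941ms (6)
2. 2352.941ms @ 6 + 2352.941ms (6)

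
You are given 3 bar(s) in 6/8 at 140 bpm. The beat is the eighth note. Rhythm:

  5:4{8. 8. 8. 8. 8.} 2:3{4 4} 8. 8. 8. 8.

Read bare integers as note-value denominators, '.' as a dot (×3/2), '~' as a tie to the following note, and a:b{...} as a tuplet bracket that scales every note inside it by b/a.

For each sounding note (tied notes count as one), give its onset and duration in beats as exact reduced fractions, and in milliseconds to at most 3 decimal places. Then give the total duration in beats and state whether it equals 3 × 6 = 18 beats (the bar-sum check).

1) 0.0ms=0b +514.286ms=6/5b
2) 514.286ms=6/5b +514.286ms=6/5b
3) 1028.571ms=12/5b +514.286ms=6/5b
4) 1542.857ms=18/5b +514.286ms=6/5b
5) 2057.143ms=24/5b +514.286ms=6/5b
6) 2571.429ms=6b +1285.714ms=3b
7) 3857.143ms=9b +1285.714ms=3b
8) 5142.857ms=12b +642.857ms=3/2b
9) 5785.714ms=27/2b +642.857ms=3/2b
10) 6428.571ms=15b +642.857ms=3/2b
11) 7071.429ms=33/2b +642.857ms=3/2b
Σ=18b of 18 (140bpm 6/8) — PASS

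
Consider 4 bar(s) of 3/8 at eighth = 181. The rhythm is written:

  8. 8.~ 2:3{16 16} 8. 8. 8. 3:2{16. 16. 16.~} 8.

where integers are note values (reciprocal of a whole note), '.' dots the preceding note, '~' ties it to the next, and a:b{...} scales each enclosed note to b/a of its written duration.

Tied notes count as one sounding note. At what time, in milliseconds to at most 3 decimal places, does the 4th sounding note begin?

note 4 onset = 9/2b = 1491.713ms

1. 0.0ms @ 0 + 497.238ms (3/2)
2. 497.238ms @ 3/2 + 745.856ms (9/4)
3. 1243.094ms @ 15/4 + 248.619ms (3/4)
4. 1491.713ms @ 9/2 + 497.238ms (3/2)
5. 1988.95ms @ 6 + 497.238ms (3/2)
6. 2486.188ms @ 15/2 + 497.238ms (3/2)
7. 2983.425ms @ 9 + 165.746ms (1/2)
8. 3149.171ms @ 19/2 + 165.746ms (1/2)
9. 3314.917ms @ 10 + 662.983ms (2)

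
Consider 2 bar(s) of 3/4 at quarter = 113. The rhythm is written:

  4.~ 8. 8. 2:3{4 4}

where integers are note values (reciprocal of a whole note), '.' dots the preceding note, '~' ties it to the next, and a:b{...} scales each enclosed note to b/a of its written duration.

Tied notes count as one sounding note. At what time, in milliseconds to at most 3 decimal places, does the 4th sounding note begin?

1. 0.0ms @ 0 + 1194.69ms (9/4)
2. 1194.69ms @ 9/4 + 398.23ms (3/4)
3. 1592.92ms @ 3 + 796.46ms (3/2)
4. 2389.381ms @ 9/2 + 796.46ms (3/2)

note 4 onset = 9/2b = 2389.381ms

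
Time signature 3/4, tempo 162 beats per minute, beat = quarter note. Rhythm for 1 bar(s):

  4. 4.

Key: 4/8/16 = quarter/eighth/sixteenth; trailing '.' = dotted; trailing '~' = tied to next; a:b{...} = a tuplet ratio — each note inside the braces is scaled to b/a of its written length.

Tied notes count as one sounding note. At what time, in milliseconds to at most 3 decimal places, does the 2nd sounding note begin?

note 2 onset = 3/2b = 555.556ms

1. 0.0ms @ 0 + 555.556ms (3/2)
2. 555.556ms @ 3/2 + 555.556ms (3/2)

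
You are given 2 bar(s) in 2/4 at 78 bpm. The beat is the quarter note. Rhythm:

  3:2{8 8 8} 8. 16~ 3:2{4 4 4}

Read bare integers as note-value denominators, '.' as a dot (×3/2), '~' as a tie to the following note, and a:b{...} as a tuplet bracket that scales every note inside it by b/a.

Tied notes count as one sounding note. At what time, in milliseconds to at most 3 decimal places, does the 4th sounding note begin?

note 4 onset = 1b = 769.231ms

1. 0.0ms @ 0 + 256.41ms (1/3)
2. 256.41ms @ 1/3 + 256.41ms (1/3)
3. 512.821ms @ 2/3 + 256.41ms (1/3)
4. 769.231ms @ 1 + 576.923ms (3/4)
5. 1346.154ms @ 7/4 + 705.128ms (11/12)
6. 2051.282ms @ 8/3 + 512.821ms (2/3)
7. 2564.103ms @ 10/3 + 512.821ms (2/3)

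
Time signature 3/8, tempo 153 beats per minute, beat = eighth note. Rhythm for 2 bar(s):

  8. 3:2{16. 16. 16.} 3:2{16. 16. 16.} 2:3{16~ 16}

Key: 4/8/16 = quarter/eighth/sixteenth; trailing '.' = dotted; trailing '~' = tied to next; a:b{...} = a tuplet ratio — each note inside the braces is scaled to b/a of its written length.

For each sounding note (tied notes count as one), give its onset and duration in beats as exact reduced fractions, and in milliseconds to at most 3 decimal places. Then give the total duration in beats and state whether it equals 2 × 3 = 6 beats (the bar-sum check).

1) 0.0ms=0b +588.235ms=3/2b
2) 588.235ms=3/2b +196.078ms=1/2b
3) 784.314ms=2b +196.078ms=1/2b
4) 980.392ms=5/2b +196.078ms=1/2b
5) 1176.471ms=3b +196.078ms=1/2b
6) 1372.549ms=7/2b +196.078ms=1/2b
7) 1568.627ms=4b +196.078ms=1/2b
8) 1764.706ms=9/2b +588.235ms=3/2b
Σ=6b of 6 (153bpm 3/8) — PASS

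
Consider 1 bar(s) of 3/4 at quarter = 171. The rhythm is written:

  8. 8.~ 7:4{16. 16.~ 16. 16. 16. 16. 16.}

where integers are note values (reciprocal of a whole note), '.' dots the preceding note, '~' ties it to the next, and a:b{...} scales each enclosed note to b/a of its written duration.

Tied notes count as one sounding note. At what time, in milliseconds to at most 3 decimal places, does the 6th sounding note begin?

note 6 onset = 18/7b = 902.256ms

1. 0.0ms @ 0 + 263.158ms (3/4)
2. 263.158ms @ 3/4 + 338.346ms (27/28)
3. 601.504ms @ 12/7 + 150.376ms (3/7)
4. 751.88ms @ 15/7 + 75.188ms (3/14)
5. 827.068ms @ 33/14 + 75.188ms (3/14)
6. 902.256ms @ 18/7 + 75.188ms (3/14)
7. 977.444ms @ 39/14 + 75.188ms (3/14)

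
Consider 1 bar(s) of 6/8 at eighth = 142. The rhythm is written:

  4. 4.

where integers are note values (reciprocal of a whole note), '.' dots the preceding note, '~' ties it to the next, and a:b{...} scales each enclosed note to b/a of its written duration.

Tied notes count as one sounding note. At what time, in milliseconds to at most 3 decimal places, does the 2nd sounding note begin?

note 2 onset = 3b = 1267.606ms

1. 0.0ms @ 0 + 1267.606ms (3)
2. 1267.606ms @ 3 + 1267.606ms (3)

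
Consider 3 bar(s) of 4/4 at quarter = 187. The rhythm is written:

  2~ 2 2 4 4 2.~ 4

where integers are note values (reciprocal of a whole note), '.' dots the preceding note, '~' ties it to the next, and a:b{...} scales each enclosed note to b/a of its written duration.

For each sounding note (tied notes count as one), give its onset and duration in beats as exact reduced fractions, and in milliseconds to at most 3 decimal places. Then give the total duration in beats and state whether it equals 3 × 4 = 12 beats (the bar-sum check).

1) 0.0ms=0b +1283.422ms=4b
2) 1283.422ms=4b +641.711ms=2b
3) 1925.134ms=6b +320.856ms=1b
4) 2245.989ms=7b +320.856ms=1b
5) 2566.845ms=8b +1283.422ms=4b
Σ=12b of 12 (187bpm 4/4) — PASS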